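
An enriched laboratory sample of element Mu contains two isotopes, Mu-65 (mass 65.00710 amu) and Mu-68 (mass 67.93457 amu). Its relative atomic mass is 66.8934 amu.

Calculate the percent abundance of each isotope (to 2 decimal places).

Writing the weighted mean with unknown fraction x of Mu-65:
65.00710·x + 67.93457·(1 − x) = 66.8934
(65.00710 − 67.93457)·x = 66.8934 − 67.93457
x = -1.04117 / -2.92747 = 0.35566 → 35.57% Mu-65, 64.43% Mu-68.

Mu-65: 35.57%, Mu-68: 64.43%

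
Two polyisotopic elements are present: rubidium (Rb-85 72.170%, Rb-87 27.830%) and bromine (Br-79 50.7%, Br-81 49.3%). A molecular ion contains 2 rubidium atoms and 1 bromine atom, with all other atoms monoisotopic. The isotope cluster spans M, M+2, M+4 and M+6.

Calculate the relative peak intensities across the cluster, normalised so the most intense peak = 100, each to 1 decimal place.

57.4 : 100.0 : 51.5 : 8.3

Rubidium pattern (n=2): 0.52085089 : 0.40169822 : 0.07745089
Bromine pattern (n=1): 0.5070 : 0.4930
Convolve the two distributions (both contribute in 2-u steps):
  M: 0.52085089×0.5070 = 0.264071
  M+2: 0.52085089×0.4930 + 0.40169822×0.5070 = 0.460440
  M+4: 0.40169822×0.4930 + 0.07745089×0.5070 = 0.237305
  M+6: 0.07745089×0.4930 = 0.038183
Scale to base peak (0.460440) = 100: 57.4 : 100.0 : 51.5 : 8.3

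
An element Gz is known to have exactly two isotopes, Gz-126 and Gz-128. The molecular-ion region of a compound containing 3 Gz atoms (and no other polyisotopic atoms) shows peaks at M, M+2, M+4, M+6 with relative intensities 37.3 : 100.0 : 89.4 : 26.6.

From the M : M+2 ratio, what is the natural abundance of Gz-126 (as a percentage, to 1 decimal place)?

Write p for the Gz-126 fraction. I(M+2)/I(M) = [C(3,1)·p^2·(1−p)] / p^3 = 3·(1−p)/p = 100.0/37.3 = 2.6810
(1−p)/p = 2.6810/3 = 0.8937  ⇒  p = 1/(1 + 0.8937) = 0.5281
Gz-126: 52.8%, Gz-128: 47.2%.

52.8%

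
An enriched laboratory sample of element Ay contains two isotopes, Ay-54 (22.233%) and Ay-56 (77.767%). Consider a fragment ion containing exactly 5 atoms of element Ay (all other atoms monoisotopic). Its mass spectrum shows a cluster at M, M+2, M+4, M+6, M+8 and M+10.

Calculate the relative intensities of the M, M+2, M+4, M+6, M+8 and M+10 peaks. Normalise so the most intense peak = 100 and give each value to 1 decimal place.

0.1 : 2.3 : 16.3 : 57.2 : 100.0 : 70.0

Expanding (0.22233 + 0.77767)^5:
P(M) = 0.22233^5 = 0.000543
P(M+2) = 5 × 0.22233^4 × 0.77767^1 = 0.009501
P(M+4) = 10 × 0.22233^3 × 0.77767^2 = 0.066464
P(M+6) = 10 × 0.22233^2 × 0.77767^3 = 0.232478
P(M+8) = 5 × 0.22233^1 × 0.77767^4 = 0.406583
P(M+10) = 0.77767^5 = 0.284431
The M+8 peak is largest (0.406583); scaling to 100 gives 0.1 : 2.3 : 16.3 : 57.2 : 100.0 : 70.0.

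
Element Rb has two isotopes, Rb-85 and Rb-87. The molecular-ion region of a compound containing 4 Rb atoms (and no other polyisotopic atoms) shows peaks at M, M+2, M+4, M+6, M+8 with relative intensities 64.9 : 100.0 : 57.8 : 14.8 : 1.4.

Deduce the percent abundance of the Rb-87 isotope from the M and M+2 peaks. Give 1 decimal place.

Let p = fractional abundance of Rb-85. I(M+2)/I(M) = [C(4,1)·p^3·(1−p)] / p^4 = 4·(1−p)/p = 100.0/64.9 = 1.5408
(1−p)/p = 1.5408/4 = 0.3852  ⇒  p = 1/(1 + 0.3852) = 0.7219
Rb-85: 72.2%, Rb-87: 27.8%.

27.8%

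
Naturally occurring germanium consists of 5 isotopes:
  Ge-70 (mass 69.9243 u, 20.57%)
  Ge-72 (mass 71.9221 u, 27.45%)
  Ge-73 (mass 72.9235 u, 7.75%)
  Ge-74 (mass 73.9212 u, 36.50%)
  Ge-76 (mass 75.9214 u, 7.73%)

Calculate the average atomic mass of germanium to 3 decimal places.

Average mass = Σ (abundance × isotope mass) = 0.2057 × 69.9243 + 0.2745 × 71.9221 + 0.0775 × 72.9235 + 0.3650 × 73.9212 + 0.0773 × 75.9214
= 14.38343 + 19.74262 + 5.65157 + 26.98124 + 5.86872 = 72.62758 u

72.628 u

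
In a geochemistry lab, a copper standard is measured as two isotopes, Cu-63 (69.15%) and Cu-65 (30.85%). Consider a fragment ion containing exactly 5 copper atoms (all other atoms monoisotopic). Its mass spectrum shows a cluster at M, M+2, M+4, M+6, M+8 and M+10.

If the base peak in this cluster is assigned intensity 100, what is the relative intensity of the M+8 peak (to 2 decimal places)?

8.88

Term probabilities: M 0.1581, M+2 0.3527, M+4 0.3147, M+6 0.1404, M+8 0.0313, M+10 0.0028. Base peak = M+2.
P(M+2) = C(5,1) × 0.6915^4 × 0.3085^1 = 5 × 0.2286487 × 0.3085 = 0.352691 (base)
P(M+8) = C(5,4) × 0.6915^1 × 0.3085^4 = 5 × 0.6915 × 0.00905776 = 0.031317
Relative intensity = 0.031317 / 0.352691 × 100 = 8.88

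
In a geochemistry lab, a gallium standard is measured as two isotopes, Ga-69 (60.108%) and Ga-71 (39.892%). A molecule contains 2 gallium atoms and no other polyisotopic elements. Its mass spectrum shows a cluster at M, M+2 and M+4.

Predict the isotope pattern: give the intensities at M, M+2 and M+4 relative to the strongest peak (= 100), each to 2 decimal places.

75.34 : 100.00 : 33.18

The 2 Ga atoms are independent, so intensities follow the terms of (0.60108 + 0.39892)^2.
P(M) = 0.60108^2 = 0.361297
P(M+2) = 2 × 0.60108^1 × 0.39892^1 = 0.479566
P(M+4) = 0.39892^2 = 0.159137
The M+2 peak is largest (0.479566); scaling to 100 gives 75.34 : 100.00 : 33.18.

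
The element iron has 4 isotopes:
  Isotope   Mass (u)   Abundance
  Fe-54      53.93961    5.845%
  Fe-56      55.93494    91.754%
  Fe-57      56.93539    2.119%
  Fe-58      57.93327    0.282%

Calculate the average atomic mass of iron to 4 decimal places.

55.8451 u

Average mass = Σ (abundance × isotope mass) = 0.05845 × 53.93961 + 0.91754 × 55.93494 + 0.02119 × 56.93539 + 0.00282 × 57.93327
= 3.152770 + 51.322545 + 1.206461 + 0.163372 = 55.845148 u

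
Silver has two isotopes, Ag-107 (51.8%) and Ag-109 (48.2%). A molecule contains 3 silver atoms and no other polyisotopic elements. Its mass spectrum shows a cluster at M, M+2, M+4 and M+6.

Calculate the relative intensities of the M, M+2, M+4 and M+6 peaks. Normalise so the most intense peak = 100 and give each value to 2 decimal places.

35.82 : 100.00 : 93.05 : 28.86

Expanding (0.518 + 0.482)^3:
P(M) = 0.518^3 = 0.138992
P(M+2) = 3 × 0.518^2 × 0.482^1 = 0.387997
P(M+4) = 3 × 0.518^1 × 0.482^2 = 0.361031
P(M+6) = 0.482^3 = 0.111980
The M+2 peak is largest (0.387997); scaling to 100 gives 35.82 : 100.00 : 93.05 : 28.86.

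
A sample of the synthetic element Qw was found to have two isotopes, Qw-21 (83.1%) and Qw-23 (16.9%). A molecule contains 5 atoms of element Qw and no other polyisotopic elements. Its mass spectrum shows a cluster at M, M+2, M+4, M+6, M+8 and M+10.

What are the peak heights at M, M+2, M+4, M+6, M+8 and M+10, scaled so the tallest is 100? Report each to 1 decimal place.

98.3 : 100.0 : 40.7 : 8.3 : 0.8 : 0.0

Each Qw atom is independently Qw-21 (p = 0.831) or Qw-23 (q = 0.169); the cluster is the binomial expansion (p + q)^5.
P(M) = 0.831^5 = 0.396283
P(M+2) = 5 × 0.831^4 × 0.169^1 = 0.402959
P(M+4) = 10 × 0.831^3 × 0.169^2 = 0.163899
P(M+6) = 10 × 0.831^2 × 0.169^3 = 0.033332
P(M+8) = 5 × 0.831^1 × 0.169^4 = 0.003389
P(M+10) = 0.169^5 = 0.000138
The M+2 peak is largest (0.402959); scaling to 100 gives 98.3 : 100.0 : 40.7 : 8.3 : 0.8 : 0.0.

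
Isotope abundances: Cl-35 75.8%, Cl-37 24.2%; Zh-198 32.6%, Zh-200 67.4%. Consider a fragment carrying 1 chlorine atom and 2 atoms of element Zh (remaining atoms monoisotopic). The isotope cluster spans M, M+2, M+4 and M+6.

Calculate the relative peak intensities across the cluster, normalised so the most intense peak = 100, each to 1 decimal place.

17.9 : 79.6 : 100.0 : 24.4

Chlorine pattern (n=1): 0.7580 : 0.2420
Element Zh pattern (n=2): 0.106276 : 0.439448 : 0.454276
Convolve the two distributions (both contribute in 2-u steps):
  M: 0.7580×0.106276 = 0.080557
  M+2: 0.7580×0.439448 + 0.2420×0.106276 = 0.358820
  M+4: 0.7580×0.454276 + 0.2420×0.439448 = 0.450688
  M+6: 0.2420×0.454276 = 0.109935
Scale to base peak (0.450688) = 100: 17.9 : 79.6 : 100.0 : 24.4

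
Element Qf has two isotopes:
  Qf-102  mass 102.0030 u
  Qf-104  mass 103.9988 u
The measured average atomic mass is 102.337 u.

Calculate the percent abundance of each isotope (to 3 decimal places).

With x = fraction of Qf-102 (so Qf-104 is 1 − x):
102.0030·x + 103.9988·(1 − x) = 102.337
(102.0030 − 103.9988)·x = 102.337 − 103.9988
x = -1.6618 / -1.9958 = 0.83265 → 83.265% Qf-102, 16.735% Qf-104.

Qf-102: 83.265%, Qf-104: 16.735%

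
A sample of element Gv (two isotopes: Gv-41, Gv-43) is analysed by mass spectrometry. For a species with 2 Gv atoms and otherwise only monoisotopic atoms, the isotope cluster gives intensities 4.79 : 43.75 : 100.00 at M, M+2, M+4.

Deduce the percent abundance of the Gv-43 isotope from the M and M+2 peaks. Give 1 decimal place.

82.0%

Write p for the Gv-41 fraction. I(M+2)/I(M) = [C(2,1)·p^1·(1−p)] / p^2 = 2·(1−p)/p = 43.75/4.79 = 9.1336
(1−p)/p = 9.1336/2 = 4.5668  ⇒  p = 1/(1 + 4.5668) = 0.1796
Gv-41: 18.0%, Gv-43: 82.0%.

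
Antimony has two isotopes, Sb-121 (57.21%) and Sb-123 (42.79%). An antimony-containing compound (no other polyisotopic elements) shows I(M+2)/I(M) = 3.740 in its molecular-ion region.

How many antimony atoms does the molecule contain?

5

For n independent Sb atoms, I(M+2)/I(M) = n · (abundance Sb-123) / (abundance Sb-121) = n · 0.4279/0.5721.
n = 3.740 × 0.5721/0.4279 = 5.00 ≈ 5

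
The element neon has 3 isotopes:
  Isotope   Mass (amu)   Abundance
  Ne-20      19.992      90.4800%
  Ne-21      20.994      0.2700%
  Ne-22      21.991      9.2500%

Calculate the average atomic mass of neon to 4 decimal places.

Average mass = Σ (abundance × isotope mass) = 0.904800 × 19.992 + 0.002700 × 20.994 + 0.092500 × 21.991
= 18.08876 + 0.05668 + 2.03417 = 20.17961 amu

20.1796 amu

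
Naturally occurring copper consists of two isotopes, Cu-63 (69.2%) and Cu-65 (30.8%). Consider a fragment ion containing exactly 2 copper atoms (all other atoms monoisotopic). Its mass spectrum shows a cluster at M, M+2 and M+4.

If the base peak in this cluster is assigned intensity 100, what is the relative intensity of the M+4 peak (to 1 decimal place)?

Term probabilities: M 0.4789, M+2 0.4263, M+4 0.0949. Base peak = M.
P(M) = C(2,0) × 0.692^2 × 0.308^0 = 1 × 0.478864 × 1.0000 = 0.478864 (base)
P(M+4) = C(2,2) × 0.692^0 × 0.308^2 = 1 × 1.0000 × 0.094864 = 0.094864
Relative intensity = 0.094864 / 0.478864 × 100 = 19.8

19.8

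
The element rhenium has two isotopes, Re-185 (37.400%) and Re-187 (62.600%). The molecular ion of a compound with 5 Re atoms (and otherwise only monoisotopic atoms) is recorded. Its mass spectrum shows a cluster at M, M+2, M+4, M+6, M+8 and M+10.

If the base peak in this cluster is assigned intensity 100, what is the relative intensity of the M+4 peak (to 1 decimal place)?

(0.37400 + 0.62600)^5 gives M 0.0073, M+2 0.0612, M+4 0.2050, M+6 0.3431, M+8 0.2872, M+10 0.0961; the largest is M+6.
P(M+6) = C(5,3) × 0.37400^2 × 0.62600^3 = 10 × 0.139876 × 0.24531438 = 0.343136 (base)
P(M+4) = C(5,2) × 0.37400^3 × 0.62600^2 = 10 × 0.05231362 × 0.391876 = 0.205005
Relative intensity = 0.205005 / 0.343136 × 100 = 59.7

59.7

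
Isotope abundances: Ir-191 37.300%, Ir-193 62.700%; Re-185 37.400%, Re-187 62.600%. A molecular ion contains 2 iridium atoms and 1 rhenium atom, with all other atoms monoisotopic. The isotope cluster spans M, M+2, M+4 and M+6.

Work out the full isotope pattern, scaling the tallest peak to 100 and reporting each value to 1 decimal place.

11.8 : 59.6 : 100.0 : 56.0

Iridium pattern (n=2): 0.139129 : 0.467742 : 0.393129
Rhenium pattern (n=1): 0.3740 : 0.6260
Convolve the two distributions (both contribute in 2-u steps):
  M: 0.139129×0.3740 = 0.052034
  M+2: 0.139129×0.6260 + 0.467742×0.3740 = 0.262030
  M+4: 0.467742×0.6260 + 0.393129×0.3740 = 0.439837
  M+6: 0.393129×0.6260 = 0.246099
Scale to base peak (0.439837) = 100: 11.8 : 59.6 : 100.0 : 56.0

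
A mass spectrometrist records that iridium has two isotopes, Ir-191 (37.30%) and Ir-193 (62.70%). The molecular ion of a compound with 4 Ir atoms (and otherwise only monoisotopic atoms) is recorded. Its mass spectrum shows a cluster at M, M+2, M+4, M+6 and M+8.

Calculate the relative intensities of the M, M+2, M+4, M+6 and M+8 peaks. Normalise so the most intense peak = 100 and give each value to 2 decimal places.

Each Ir atom is independently Ir-191 (p = 0.3730) or Ir-193 (q = 0.6270); the cluster is the binomial expansion (p + q)^4.
P(M) = 0.3730^4 = 0.019357
P(M+2) = 4 × 0.3730^3 × 0.6270^1 = 0.130153
P(M+4) = 6 × 0.3730^2 × 0.6270^2 = 0.328174
P(M+6) = 4 × 0.3730^1 × 0.6270^3 = 0.367766
P(M+8) = 0.6270^4 = 0.154550
The M+6 peak is largest (0.367766); scaling to 100 gives 5.26 : 35.39 : 89.23 : 100.00 : 42.02.

5.26 : 35.39 : 89.23 : 100.00 : 42.02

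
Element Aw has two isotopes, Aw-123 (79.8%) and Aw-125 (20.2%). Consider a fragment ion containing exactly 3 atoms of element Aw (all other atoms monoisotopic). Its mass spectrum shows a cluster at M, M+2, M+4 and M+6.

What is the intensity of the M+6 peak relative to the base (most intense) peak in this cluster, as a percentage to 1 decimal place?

1.6%

Term probabilities: M 0.5082, M+2 0.3859, M+4 0.0977, M+6 0.0082. Base peak = M.
P(M) = C(3,0) × 0.798^3 × 0.202^0 = 1 × 0.50816959 × 1.0000 = 0.508170 (base)
P(M+6) = C(3,3) × 0.798^0 × 0.202^3 = 1 × 1.0000 × 0.00824241 = 0.008242
Relative intensity = 0.008242 / 0.508170 × 100 = 1.6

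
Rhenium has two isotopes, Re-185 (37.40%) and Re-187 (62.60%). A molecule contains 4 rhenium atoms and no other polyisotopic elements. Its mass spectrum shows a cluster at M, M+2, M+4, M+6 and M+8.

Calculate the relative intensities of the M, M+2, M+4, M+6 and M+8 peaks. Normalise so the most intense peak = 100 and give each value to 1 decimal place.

5.3 : 35.7 : 89.6 : 100.0 : 41.8

Expanding (0.3740 + 0.6260)^4:
P(M) = 0.3740^4 = 0.019565
P(M+2) = 4 × 0.3740^3 × 0.6260^1 = 0.130993
P(M+4) = 6 × 0.3740^2 × 0.6260^2 = 0.328884
P(M+6) = 4 × 0.3740^1 × 0.6260^3 = 0.366990
P(M+8) = 0.6260^4 = 0.153567
The M+6 peak is largest (0.366990); scaling to 100 gives 5.3 : 35.7 : 89.6 : 100.0 : 41.8.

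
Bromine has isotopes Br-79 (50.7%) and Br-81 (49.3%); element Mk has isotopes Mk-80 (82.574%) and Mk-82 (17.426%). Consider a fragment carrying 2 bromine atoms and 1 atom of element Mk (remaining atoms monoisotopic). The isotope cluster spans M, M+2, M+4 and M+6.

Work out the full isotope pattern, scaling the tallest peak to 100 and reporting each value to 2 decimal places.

46.39 : 100.00 : 62.90 : 9.26

Bromine pattern (n=2): 0.257049 : 0.499902 : 0.243049
Element Mk pattern (n=1): 0.82574 : 0.17426
Convolve the two distributions (both contribute in 2-u steps):
  M: 0.257049×0.82574 = 0.212256
  M+2: 0.257049×0.17426 + 0.499902×0.82574 = 0.457582
  M+4: 0.499902×0.17426 + 0.243049×0.82574 = 0.287808
  M+6: 0.243049×0.17426 = 0.042354
Scale to base peak (0.457582) = 100: 46.39 : 100.00 : 62.90 : 9.26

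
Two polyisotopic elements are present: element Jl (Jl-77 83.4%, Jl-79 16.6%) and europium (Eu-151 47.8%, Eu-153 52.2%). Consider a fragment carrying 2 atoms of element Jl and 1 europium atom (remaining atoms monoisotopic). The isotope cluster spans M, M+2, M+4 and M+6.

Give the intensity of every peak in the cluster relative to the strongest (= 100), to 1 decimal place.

67.1 : 100.0 : 31.8 : 2.9

Element Jl pattern (n=2): 0.695556 : 0.276888 : 0.027556
Europium pattern (n=1): 0.4780 : 0.5220
Convolve the two distributions (both contribute in 2-u steps):
  M: 0.695556×0.4780 = 0.332476
  M+2: 0.695556×0.5220 + 0.276888×0.4780 = 0.495433
  M+4: 0.276888×0.5220 + 0.027556×0.4780 = 0.157707
  M+6: 0.027556×0.5220 = 0.014384
Scale to base peak (0.495433) = 100: 67.1 : 100.0 : 31.8 : 2.9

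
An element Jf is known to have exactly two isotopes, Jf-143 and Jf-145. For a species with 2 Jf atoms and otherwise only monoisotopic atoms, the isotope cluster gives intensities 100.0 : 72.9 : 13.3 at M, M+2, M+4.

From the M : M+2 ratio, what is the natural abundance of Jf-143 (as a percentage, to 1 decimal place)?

73.3%

Let p = fractional abundance of Jf-143. I(M+2)/I(M) = [C(2,1)·p^1·(1−p)] / p^2 = 2·(1−p)/p = 72.9/100.0 = 0.7290
(1−p)/p = 0.7290/2 = 0.3645  ⇒  p = 1/(1 + 0.3645) = 0.7329
Jf-143: 73.3%, Jf-145: 26.7%.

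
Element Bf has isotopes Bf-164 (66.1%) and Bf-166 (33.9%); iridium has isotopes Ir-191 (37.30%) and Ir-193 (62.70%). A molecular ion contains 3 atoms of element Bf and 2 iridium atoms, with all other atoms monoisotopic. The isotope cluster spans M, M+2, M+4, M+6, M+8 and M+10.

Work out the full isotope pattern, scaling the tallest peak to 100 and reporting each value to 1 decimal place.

11.4 : 55.8 : 100.0 : 81.2 : 30.5 : 4.3

Element Bf pattern (n=3): 0.28880478 : 0.44434866 : 0.22788834 : 0.03895822
Iridium pattern (n=2): 0.139129 : 0.467742 : 0.393129
Convolve the two distributions (both contribute in 2-u steps):
  M: 0.28880478×0.139129 = 0.040181
  M+2: 0.28880478×0.467742 + 0.44434866×0.139129 = 0.196908
  M+4: 0.28880478×0.393129 + 0.44434866×0.467742 + 0.22788834×0.139129 = 0.353084
  M+6: 0.44434866×0.393129 + 0.22788834×0.467742 + 0.03895822×0.139129 = 0.286700
  M+8: 0.22788834×0.393129 + 0.03895822×0.467742 = 0.107812
  M+10: 0.03895822×0.393129 = 0.015316
Scale to base peak (0.353084) = 100: 11.4 : 55.8 : 100.0 : 81.2 : 30.5 : 4.3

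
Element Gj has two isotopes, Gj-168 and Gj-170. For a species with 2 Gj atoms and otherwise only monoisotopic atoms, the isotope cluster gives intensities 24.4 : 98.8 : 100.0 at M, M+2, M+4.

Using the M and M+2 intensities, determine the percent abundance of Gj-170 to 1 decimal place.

66.9%

If p is the fraction of Gj that is Gj-168, then I(M+2)/I(M) = [C(2,1)·p^1·(1−p)] / p^2 = 2·(1−p)/p = 98.8/24.4 = 4.0492
(1−p)/p = 4.0492/2 = 2.0246  ⇒  p = 1/(1 + 2.0246) = 0.3306
Gj-168: 33.1%, Gj-170: 66.9%.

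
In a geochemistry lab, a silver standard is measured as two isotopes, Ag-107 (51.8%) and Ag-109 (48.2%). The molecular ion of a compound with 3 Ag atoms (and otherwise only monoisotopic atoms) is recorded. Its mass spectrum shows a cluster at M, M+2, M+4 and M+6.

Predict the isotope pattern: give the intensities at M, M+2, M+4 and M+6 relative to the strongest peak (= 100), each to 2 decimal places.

35.82 : 100.00 : 93.05 : 28.86

Expanding (0.518 + 0.482)^3:
P(M) = 0.518^3 = 0.138992
P(M+2) = 3 × 0.518^2 × 0.482^1 = 0.387997
P(M+4) = 3 × 0.518^1 × 0.482^2 = 0.361031
P(M+6) = 0.482^3 = 0.111980
The M+2 peak is largest (0.387997); scaling to 100 gives 35.82 : 100.00 : 93.05 : 28.86.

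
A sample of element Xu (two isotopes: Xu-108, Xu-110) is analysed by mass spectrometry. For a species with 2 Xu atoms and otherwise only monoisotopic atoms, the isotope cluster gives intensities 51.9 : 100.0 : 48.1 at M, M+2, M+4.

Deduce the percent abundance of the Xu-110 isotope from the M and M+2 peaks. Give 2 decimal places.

49.07%

Write p for the Xu-108 fraction. I(M+2)/I(M) = [C(2,1)·p^1·(1−p)] / p^2 = 2·(1−p)/p = 100.0/51.9 = 1.9268
(1−p)/p = 1.9268/2 = 0.9634  ⇒  p = 1/(1 + 0.9634) = 0.5093
Xu-108: 50.93%, Xu-110: 49.07%.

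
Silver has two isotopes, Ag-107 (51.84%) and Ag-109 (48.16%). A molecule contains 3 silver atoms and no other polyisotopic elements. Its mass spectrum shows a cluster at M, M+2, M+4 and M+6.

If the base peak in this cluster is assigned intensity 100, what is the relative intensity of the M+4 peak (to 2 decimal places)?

(0.5184 + 0.4816)^3 gives M 0.1393, M+2 0.3883, M+4 0.3607, M+6 0.1117; the largest is M+2.
P(M+2) = C(3,1) × 0.5184^2 × 0.4816^1 = 3 × 0.26873856 × 0.4816 = 0.388273 (base)
P(M+4) = C(3,2) × 0.5184^1 × 0.4816^2 = 3 × 0.5184 × 0.23193856 = 0.360711
Relative intensity = 0.360711 / 0.388273 × 100 = 92.90

92.90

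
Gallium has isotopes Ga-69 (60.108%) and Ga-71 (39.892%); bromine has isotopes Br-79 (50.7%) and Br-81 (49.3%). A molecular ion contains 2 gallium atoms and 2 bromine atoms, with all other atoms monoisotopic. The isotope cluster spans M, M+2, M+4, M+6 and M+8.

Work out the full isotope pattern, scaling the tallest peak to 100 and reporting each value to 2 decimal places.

25.21 : 82.48 : 100.00 : 53.23 : 10.50

Gallium pattern (n=2): 0.36129717 : 0.47956567 : 0.15913717
Bromine pattern (n=2): 0.257049 : 0.499902 : 0.243049
Convolve the two distributions (both contribute in 2-u steps):
  M: 0.36129717×0.257049 = 0.092871
  M+2: 0.36129717×0.499902 + 0.47956567×0.257049 = 0.303885
  M+4: 0.36129717×0.243049 + 0.47956567×0.499902 + 0.15913717×0.257049 = 0.368455
  M+6: 0.47956567×0.243049 + 0.15913717×0.499902 = 0.196111
  M+8: 0.15913717×0.243049 = 0.038678
Scale to base peak (0.368455) = 100: 25.21 : 82.48 : 100.00 : 53.23 : 10.50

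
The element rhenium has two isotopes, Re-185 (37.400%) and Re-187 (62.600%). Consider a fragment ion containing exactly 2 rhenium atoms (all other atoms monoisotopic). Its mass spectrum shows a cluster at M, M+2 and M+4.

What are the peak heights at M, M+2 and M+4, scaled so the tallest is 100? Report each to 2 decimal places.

29.87 : 100.00 : 83.69

Expanding (0.37400 + 0.62600)^2:
P(M) = 0.37400^2 = 0.139876
P(M+2) = 2 × 0.37400^1 × 0.62600^1 = 0.468248
P(M+4) = 0.62600^2 = 0.391876
The M+2 peak is largest (0.468248); scaling to 100 gives 29.87 : 100.00 : 83.69.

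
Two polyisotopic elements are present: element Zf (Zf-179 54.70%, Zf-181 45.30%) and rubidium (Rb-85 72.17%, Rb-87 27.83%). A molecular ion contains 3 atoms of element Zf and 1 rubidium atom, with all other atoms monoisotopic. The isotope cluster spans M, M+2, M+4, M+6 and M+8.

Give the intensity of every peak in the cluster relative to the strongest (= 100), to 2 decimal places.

33.16 : 95.18 : 100.00 : 45.15 : 7.26

Element Zf pattern (n=3): 0.16366732 : 0.40662503 : 0.33674797 : 0.09295968
Rubidium pattern (n=1): 0.7217 : 0.2783
Convolve the two distributions (both contribute in 2-u steps):
  M: 0.16366732×0.7217 = 0.118119
  M+2: 0.16366732×0.2783 + 0.40662503×0.7217 = 0.339010
  M+4: 0.40662503×0.2783 + 0.33674797×0.7217 = 0.356195
  M+6: 0.33674797×0.2783 + 0.09295968×0.7217 = 0.160806
  M+8: 0.09295968×0.2783 = 0.025871
Scale to base peak (0.356195) = 100: 33.16 : 95.18 : 100.00 : 45.15 : 7.26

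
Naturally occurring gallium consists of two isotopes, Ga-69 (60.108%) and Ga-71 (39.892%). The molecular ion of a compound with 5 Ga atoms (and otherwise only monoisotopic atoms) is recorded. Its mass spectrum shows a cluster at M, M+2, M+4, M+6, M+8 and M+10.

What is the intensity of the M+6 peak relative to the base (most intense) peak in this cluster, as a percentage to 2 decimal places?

(0.60108 + 0.39892)^5 gives M 0.0785, M+2 0.2604, M+4 0.3456, M+6 0.2294, M+8 0.0761, M+10 0.0101; the largest is M+4.
P(M+4) = C(5,2) × 0.60108^3 × 0.39892^2 = 10 × 0.2171685 × 0.15913717 = 0.345596 (base)
P(M+6) = C(5,3) × 0.60108^2 × 0.39892^3 = 10 × 0.36129717 × 0.063483 = 0.229362
Relative intensity = 0.229362 / 0.345596 × 100 = 66.37

66.37%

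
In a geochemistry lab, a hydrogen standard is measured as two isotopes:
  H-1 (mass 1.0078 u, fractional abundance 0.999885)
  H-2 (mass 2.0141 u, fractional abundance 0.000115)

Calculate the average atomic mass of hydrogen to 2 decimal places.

1.01 u

Ar = Σ fᵢ·mᵢ = 0.999885 × 1.0078 + 0.000115 × 2.0141
= 1.00768 + 0.00023 = 1.00791 u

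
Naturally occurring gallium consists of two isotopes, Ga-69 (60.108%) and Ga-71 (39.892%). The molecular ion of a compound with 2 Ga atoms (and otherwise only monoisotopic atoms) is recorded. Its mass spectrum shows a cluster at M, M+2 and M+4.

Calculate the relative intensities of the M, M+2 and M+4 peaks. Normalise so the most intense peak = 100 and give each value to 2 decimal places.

75.34 : 100.00 : 33.18

Expanding (0.60108 + 0.39892)^2:
P(M) = 0.60108^2 = 0.361297
P(M+2) = 2 × 0.60108^1 × 0.39892^1 = 0.479566
P(M+4) = 0.39892^2 = 0.159137
The M+2 peak is largest (0.479566); scaling to 100 gives 75.34 : 100.00 : 33.18.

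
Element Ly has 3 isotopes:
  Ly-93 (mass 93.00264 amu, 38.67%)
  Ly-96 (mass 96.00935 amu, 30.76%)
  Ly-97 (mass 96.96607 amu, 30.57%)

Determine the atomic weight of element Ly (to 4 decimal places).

95.1391 amu

The abundance-weighted mean is 0.3867 × 93.00264 + 0.3076 × 96.00935 + 0.3057 × 96.96607
= 35.964121 + 29.532476 + 29.642528 = 95.139125 amu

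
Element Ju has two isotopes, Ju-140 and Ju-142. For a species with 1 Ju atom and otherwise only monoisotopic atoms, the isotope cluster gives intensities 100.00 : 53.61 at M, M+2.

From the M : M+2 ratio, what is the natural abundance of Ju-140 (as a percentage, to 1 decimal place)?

65.1%

Write p for the Ju-140 fraction. I(M+2)/I(M) = [C(1,1)·p^0·(1−p)] / p^1 = 1·(1−p)/p = 53.61/100.00 = 0.5361
(1−p)/p = 0.5361/1 = 0.5361  ⇒  p = 1/(1 + 0.5361) = 0.6510
Ju-140: 65.1%, Ju-142: 34.9%.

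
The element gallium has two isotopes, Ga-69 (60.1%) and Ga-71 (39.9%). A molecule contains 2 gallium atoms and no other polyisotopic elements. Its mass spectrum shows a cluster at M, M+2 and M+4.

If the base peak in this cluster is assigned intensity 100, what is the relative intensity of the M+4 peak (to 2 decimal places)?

33.19

Binomial terms of (0.601 + 0.399)^2: M 0.3612, M+2 0.4796, M+4 0.1592 → M+2 is the base peak.
P(M+2) = C(2,1) × 0.601^1 × 0.399^1 = 2 × 0.6010 × 0.3990 = 0.479598 (base)
P(M+4) = C(2,2) × 0.601^0 × 0.399^2 = 1 × 1.0000 × 0.159201 = 0.159201
Relative intensity = 0.159201 / 0.479598 × 100 = 33.19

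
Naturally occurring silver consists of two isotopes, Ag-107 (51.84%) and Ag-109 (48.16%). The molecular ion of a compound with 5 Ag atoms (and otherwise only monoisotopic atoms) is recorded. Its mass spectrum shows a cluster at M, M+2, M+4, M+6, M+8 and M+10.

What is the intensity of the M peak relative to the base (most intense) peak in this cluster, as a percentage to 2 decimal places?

(0.5184 + 0.4816)^5 gives M 0.0374, M+2 0.1739, M+4 0.3231, M+6 0.3002, M+8 0.1394, M+10 0.0259; the largest is M+4.
P(M+4) = C(5,2) × 0.5184^3 × 0.4816^2 = 10 × 0.13931407 × 0.23193856 = 0.323123 (base)
P(M) = C(5,0) × 0.5184^5 × 0.4816^0 = 1 × 0.03743906 × 1.0000 = 0.037439
Relative intensity = 0.037439 / 0.323123 × 100 = 11.59

11.59%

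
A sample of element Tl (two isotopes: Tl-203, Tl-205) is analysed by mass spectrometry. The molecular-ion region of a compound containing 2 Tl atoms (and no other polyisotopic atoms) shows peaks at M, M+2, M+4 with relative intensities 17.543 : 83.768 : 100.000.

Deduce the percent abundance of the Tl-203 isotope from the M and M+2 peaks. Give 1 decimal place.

Write p for the Tl-203 fraction. I(M+2)/I(M) = [C(2,1)·p^1·(1−p)] / p^2 = 2·(1−p)/p = 83.768/17.543 = 4.7750
(1−p)/p = 4.7750/2 = 2.3875  ⇒  p = 1/(1 + 2.3875) = 0.2952
Tl-203: 29.5%, Tl-205: 70.5%.

29.5%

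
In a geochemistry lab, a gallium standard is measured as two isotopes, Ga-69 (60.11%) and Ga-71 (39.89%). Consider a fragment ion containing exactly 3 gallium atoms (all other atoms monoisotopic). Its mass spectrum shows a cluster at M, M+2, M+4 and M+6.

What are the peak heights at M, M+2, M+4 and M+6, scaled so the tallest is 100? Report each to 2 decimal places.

50.23 : 100.00 : 66.36 : 14.68

Each Ga atom is independently Ga-69 (p = 0.6011) or Ga-71 (q = 0.3989); the cluster is the binomial expansion (p + q)^3.
P(M) = 0.6011^3 = 0.217190
P(M+2) = 3 × 0.6011^2 × 0.3989^1 = 0.432393
P(M+4) = 3 × 0.6011^1 × 0.3989^2 = 0.286943
P(M+6) = 0.3989^3 = 0.063473
The M+2 peak is largest (0.432393); scaling to 100 gives 50.23 : 100.00 : 66.36 : 14.68.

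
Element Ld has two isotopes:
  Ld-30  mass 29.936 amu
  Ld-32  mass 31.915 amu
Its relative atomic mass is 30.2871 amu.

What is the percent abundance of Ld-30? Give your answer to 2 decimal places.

Let x be the fractional abundance of Ld-30; then Ld-32 has abundance 1 − x.
29.936·x + 31.915·(1 − x) = 30.2871
(29.936 − 31.915)·x = 30.2871 − 31.915
x = -1.6279 / -1.979 = 0.82259 → 82.26% Ld-30, 17.74% Ld-32.

82.26%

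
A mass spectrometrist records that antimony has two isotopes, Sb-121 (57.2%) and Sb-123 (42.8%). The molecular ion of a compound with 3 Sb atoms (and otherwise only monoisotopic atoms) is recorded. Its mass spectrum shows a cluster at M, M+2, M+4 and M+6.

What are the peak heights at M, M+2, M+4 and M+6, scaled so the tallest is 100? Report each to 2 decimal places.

The 3 Sb atoms are independent, so intensities follow the terms of (0.572 + 0.428)^3.
P(M) = 0.572^3 = 0.187149
P(M+2) = 3 × 0.572^2 × 0.428^1 = 0.420104
P(M+4) = 3 × 0.572^1 × 0.428^2 = 0.314344
P(M+6) = 0.428^3 = 0.078403
The M+2 peak is largest (0.420104); scaling to 100 gives 44.55 : 100.00 : 74.83 : 18.66.

44.55 : 100.00 : 74.83 : 18.66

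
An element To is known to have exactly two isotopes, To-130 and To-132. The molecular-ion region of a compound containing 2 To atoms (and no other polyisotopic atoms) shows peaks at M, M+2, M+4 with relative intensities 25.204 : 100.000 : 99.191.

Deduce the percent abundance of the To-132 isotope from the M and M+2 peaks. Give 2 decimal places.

66.49%

Let p = fractional abundance of To-130. I(M+2)/I(M) = [C(2,1)·p^1·(1−p)] / p^2 = 2·(1−p)/p = 100.000/25.204 = 3.9676
(1−p)/p = 3.9676/2 = 1.9838  ⇒  p = 1/(1 + 1.9838) = 0.3351
To-130: 33.51%, To-132: 66.49%.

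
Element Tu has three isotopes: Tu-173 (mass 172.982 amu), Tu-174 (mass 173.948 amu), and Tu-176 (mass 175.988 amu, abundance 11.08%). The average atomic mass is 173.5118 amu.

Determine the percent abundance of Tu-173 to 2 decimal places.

68.55%

Let x and y be the fractions of Tu-173 and Tu-174. Then x + y = 1 − 0.1108 = 0.8892 and 172.982x + 173.948y = 173.5118 − 0.1108×175.988 = 154.0123296.
Substituting: 172.982x + 173.948(0.8892 − x) = 154.0123296
(172.982 − 173.948)x = -0.662232  ⇒  x = 0.68554, y = 0.20366
Tu-173: 68.55%, Tu-174: 20.37%.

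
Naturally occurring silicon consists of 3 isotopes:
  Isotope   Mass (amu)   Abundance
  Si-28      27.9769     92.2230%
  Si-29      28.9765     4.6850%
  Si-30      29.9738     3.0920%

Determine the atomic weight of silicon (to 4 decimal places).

Average mass = Σ (abundance × isotope mass) = 0.922230 × 27.9769 + 0.046850 × 28.9765 + 0.030920 × 29.9738
= 25.80114 + 1.35755 + 0.92679 = 28.08548 amu

28.0855 amu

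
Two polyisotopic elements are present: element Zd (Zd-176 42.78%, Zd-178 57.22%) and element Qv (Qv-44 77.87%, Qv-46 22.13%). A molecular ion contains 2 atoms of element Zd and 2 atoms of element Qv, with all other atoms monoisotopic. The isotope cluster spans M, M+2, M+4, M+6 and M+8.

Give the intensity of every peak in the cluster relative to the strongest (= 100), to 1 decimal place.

29.5 : 95.7 : 100.0 : 36.4 : 4.3

Element Zd pattern (n=2): 0.18301284 : 0.48957432 : 0.32741284
Element Qv pattern (n=2): 0.60637369 : 0.34465262 : 0.04897369
Convolve the two distributions (both contribute in 2-u steps):
  M: 0.18301284×0.60637369 = 0.110974
  M+2: 0.18301284×0.34465262 + 0.48957432×0.60637369 = 0.359941
  M+4: 0.18301284×0.04897369 + 0.48957432×0.34465262 + 0.32741284×0.60637369 = 0.376230
  M+6: 0.48957432×0.04897369 + 0.32741284×0.34465262 = 0.136820
  M+8: 0.32741284×0.04897369 = 0.016035
Scale to base peak (0.376230) = 100: 29.5 : 95.7 : 100.0 : 36.4 : 4.3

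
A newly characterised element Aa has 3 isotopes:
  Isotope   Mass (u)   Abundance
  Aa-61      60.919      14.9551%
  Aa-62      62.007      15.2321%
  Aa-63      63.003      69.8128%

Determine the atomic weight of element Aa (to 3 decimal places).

Ar = Σ fᵢ·mᵢ = 0.149551 × 60.919 + 0.152321 × 62.007 + 0.698128 × 63.003
= 9.1105 + 9.4450 + 43.9842 = 62.5397 u

62.540 u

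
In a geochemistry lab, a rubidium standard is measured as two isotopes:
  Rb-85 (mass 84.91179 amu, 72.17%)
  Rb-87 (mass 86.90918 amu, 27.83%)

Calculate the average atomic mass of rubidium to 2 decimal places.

85.47 amu

The abundance-weighted mean is 0.7217 × 84.91179 + 0.2783 × 86.90918
= 61.280839 + 24.186825 = 85.467664 amu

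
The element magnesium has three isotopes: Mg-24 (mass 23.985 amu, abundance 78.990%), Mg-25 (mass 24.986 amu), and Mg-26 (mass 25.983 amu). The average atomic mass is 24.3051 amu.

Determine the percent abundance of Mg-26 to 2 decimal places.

Let x and y be the fractions of Mg-25 and Mg-26. Then x + y = 1 − 0.78990 = 0.21010 and 24.986x + 25.983y = 24.3051 − 0.78990×23.985 = 5.3593485.
Substituting: 24.986x + 25.983(0.21010 − x) = 5.3593485
(24.986 − 25.983)x = -0.0996798  ⇒  x = 0.09998, y = 0.11012
Mg-25: 10.00%, Mg-26: 11.01%.

11.01%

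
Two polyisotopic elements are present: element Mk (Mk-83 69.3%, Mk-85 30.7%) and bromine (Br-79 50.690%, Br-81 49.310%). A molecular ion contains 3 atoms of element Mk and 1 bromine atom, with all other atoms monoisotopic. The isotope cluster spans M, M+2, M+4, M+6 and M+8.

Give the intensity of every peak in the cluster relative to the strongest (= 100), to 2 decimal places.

43.44 : 100.00 : 81.74 : 28.66 : 3.67

Element Mk pattern (n=3): 0.33281256 : 0.44230933 : 0.19594367 : 0.02893444
Bromine pattern (n=1): 0.5069 : 0.4931
Convolve the two distributions (both contribute in 2-u steps):
  M: 0.33281256×0.5069 = 0.168703
  M+2: 0.33281256×0.4931 + 0.44230933×0.5069 = 0.388316
  M+4: 0.44230933×0.4931 + 0.19594367×0.5069 = 0.317427
  M+6: 0.19594367×0.4931 + 0.02893444×0.5069 = 0.111287
  M+8: 0.02893444×0.4931 = 0.014268
Scale to base peak (0.388316) = 100: 43.44 : 100.00 : 81.74 : 28.66 : 3.67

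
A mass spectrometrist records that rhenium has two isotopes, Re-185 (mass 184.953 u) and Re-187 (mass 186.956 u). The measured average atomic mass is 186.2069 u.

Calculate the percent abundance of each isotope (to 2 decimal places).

Let x be the fractional abundance of Re-185; then Re-187 has abundance 1 − x.
184.953·x + 186.956·(1 − x) = 186.2069
(184.953 − 186.956)·x = 186.2069 − 186.956
x = -0.7491 / -2.003 = 0.37399 → 37.40% Re-185, 62.60% Re-187.

Re-185: 37.40%, Re-187: 62.60%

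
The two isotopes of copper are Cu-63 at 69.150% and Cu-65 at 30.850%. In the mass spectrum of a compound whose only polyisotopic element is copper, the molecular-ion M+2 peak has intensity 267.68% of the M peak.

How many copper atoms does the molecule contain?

6

With n Cu atoms, P(M+2)/P(M) = C(n,1)·p^(n−1)q / p^n = n·q/p = n · 0.30850/0.69150.
n = 2.6768 × 0.69150/0.30850 = 6.00 ≈ 6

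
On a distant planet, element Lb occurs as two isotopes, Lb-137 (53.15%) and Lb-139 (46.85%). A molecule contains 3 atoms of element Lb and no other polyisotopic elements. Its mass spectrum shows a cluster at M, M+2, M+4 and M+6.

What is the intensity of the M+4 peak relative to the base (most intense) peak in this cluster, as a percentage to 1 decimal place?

Term probabilities: M 0.1501, M+2 0.3970, M+4 0.3500, M+6 0.1028. Base peak = M+2.
P(M+2) = C(3,1) × 0.5315^2 × 0.4685^1 = 3 × 0.28249225 × 0.4685 = 0.397043 (base)
P(M+4) = C(3,2) × 0.5315^1 × 0.4685^2 = 3 × 0.5315 × 0.21949225 = 0.349980
Relative intensity = 0.349980 / 0.397043 × 100 = 88.1

88.1%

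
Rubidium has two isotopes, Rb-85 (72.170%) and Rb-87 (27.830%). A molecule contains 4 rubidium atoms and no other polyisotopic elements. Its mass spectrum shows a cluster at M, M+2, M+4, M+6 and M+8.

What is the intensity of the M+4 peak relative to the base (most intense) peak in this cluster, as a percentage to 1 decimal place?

(0.72170 + 0.27830)^4 gives M 0.2713, M+2 0.4184, M+4 0.2420, M+6 0.0622, M+8 0.0060; the largest is M+2.
P(M+2) = C(4,1) × 0.72170^3 × 0.27830^1 = 4 × 0.37589809 × 0.2783 = 0.418450 (base)
P(M+4) = C(4,2) × 0.72170^2 × 0.27830^2 = 6 × 0.52085089 × 0.07745089 = 0.242042
Relative intensity = 0.242042 / 0.418450 × 100 = 57.8

57.8%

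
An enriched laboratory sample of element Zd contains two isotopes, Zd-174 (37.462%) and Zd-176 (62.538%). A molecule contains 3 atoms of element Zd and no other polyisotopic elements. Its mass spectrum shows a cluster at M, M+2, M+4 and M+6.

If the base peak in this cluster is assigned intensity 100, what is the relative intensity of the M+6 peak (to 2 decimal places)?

55.65

(0.37462 + 0.62538)^3 gives M 0.0526, M+2 0.2633, M+4 0.4395, M+6 0.2446; the largest is M+4.
P(M+4) = C(3,2) × 0.37462^1 × 0.62538^2 = 3 × 0.37462 × 0.39110014 = 0.439542 (base)
P(M+6) = C(3,3) × 0.37462^0 × 0.62538^3 = 1 × 1.0000 × 0.24458621 = 0.244586
Relative intensity = 0.244586 / 0.439542 × 100 = 55.65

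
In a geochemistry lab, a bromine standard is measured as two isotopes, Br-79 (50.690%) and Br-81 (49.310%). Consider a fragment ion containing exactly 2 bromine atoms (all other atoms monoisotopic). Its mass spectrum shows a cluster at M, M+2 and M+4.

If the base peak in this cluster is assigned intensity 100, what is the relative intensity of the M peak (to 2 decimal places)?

Term probabilities: M 0.2569, M+2 0.4999, M+4 0.2431. Base peak = M+2.
P(M+2) = C(2,1) × 0.50690^1 × 0.49310^1 = 2 × 0.5069 × 0.4931 = 0.499905 (base)
P(M) = C(2,0) × 0.50690^2 × 0.49310^0 = 1 × 0.25694761 × 1.0000 = 0.256948
Relative intensity = 0.256948 / 0.499905 × 100 = 51.40

51.40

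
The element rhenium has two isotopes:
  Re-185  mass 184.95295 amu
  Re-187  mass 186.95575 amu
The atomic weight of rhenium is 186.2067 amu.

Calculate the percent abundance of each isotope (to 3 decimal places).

Re-185: 37.400%, Re-187: 62.600%

Let x be the fractional abundance of Re-185; then Re-187 has abundance 1 − x.
184.95295·x + 186.95575·(1 − x) = 186.2067
(184.95295 − 186.95575)·x = 186.2067 − 186.95575
x = -0.74905 / -2.00280 = 0.37400 → 37.400% Re-185, 62.600% Re-187.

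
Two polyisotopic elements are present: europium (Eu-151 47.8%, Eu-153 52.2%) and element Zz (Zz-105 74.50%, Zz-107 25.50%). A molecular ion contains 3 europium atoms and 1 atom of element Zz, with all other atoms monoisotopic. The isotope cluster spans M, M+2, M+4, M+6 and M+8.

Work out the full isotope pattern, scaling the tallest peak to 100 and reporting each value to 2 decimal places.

Europium pattern (n=3): 0.10921535 : 0.35780594 : 0.39074206 : 0.14223665
Element Zz pattern (n=1): 0.7450 : 0.2550
Convolve the two distributions (both contribute in 2-u steps):
  M: 0.10921535×0.7450 = 0.081365
  M+2: 0.10921535×0.2550 + 0.35780594×0.7450 = 0.294415
  M+4: 0.35780594×0.2550 + 0.39074206×0.7450 = 0.382343
  M+6: 0.39074206×0.2550 + 0.14223665×0.7450 = 0.205606
  M+8: 0.14223665×0.2550 = 0.036270
Scale to base peak (0.382343) = 100: 21.28 : 77.00 : 100.00 : 53.78 : 9.49

21.28 : 77.00 : 100.00 : 53.78 : 9.49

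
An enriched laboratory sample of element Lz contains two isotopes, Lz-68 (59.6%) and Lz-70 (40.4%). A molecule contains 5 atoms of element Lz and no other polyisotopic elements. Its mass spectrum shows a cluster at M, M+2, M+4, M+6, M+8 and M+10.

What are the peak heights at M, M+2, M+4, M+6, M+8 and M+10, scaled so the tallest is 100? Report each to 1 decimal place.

Expanding (0.596 + 0.404)^5:
P(M) = 0.596^5 = 0.075202
P(M+2) = 5 × 0.596^4 × 0.404^1 = 0.254880
P(M+4) = 10 × 0.596^3 × 0.404^2 = 0.345543
P(M+6) = 10 × 0.596^2 × 0.404^3 = 0.234227
P(M+8) = 5 × 0.596^1 × 0.404^4 = 0.079386
P(M+10) = 0.404^5 = 0.010762
The M+4 peak is largest (0.345543); scaling to 100 gives 21.8 : 73.8 : 100.0 : 67.8 : 23.0 : 3.1.

21.8 : 73.8 : 100.0 : 67.8 : 23.0 : 3.1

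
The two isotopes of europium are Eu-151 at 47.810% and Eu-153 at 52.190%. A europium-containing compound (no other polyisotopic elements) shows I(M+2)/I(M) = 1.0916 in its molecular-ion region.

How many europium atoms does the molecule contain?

1

For n independent Eu atoms, I(M+2)/I(M) = n · (abundance Eu-153) / (abundance Eu-151) = n · 0.52190/0.47810.
n = 1.0916 × 0.47810/0.52190 = 1.00 ≈ 1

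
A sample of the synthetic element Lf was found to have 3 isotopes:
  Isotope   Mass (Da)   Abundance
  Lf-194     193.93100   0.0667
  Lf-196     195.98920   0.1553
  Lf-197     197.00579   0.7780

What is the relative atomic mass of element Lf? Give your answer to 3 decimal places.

196.643 Da

Weight each isotope mass by its fractional abundance: 0.0667 × 193.93100 + 0.1553 × 195.98920 + 0.7780 × 197.00579
= 12.935198 + 30.437123 + 153.270505 = 196.642826 Da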